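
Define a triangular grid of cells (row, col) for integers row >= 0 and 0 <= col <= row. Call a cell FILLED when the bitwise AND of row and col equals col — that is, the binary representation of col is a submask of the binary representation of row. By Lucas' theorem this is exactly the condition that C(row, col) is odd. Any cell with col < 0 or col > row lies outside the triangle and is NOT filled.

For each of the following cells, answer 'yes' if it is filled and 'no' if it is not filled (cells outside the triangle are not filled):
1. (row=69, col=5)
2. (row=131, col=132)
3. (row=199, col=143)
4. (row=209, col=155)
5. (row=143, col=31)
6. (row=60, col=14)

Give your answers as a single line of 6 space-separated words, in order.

(69,5): row=0b1000101, col=0b101, row AND col = 0b101 = 5; 5 == 5 -> filled
(131,132): col outside [0, 131] -> not filled
(199,143): row=0b11000111, col=0b10001111, row AND col = 0b10000111 = 135; 135 != 143 -> empty
(209,155): row=0b11010001, col=0b10011011, row AND col = 0b10010001 = 145; 145 != 155 -> empty
(143,31): row=0b10001111, col=0b11111, row AND col = 0b1111 = 15; 15 != 31 -> empty
(60,14): row=0b111100, col=0b1110, row AND col = 0b1100 = 12; 12 != 14 -> empty

Answer: yes no no no no no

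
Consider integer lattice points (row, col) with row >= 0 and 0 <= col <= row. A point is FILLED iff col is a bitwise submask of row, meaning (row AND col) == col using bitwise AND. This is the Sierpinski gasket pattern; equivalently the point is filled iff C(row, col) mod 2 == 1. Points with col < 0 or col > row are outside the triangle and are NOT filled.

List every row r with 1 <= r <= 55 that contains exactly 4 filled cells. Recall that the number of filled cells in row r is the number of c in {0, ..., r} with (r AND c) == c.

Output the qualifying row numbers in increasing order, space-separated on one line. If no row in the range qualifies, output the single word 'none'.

Answer: 3 5 6 9 10 12 17 18 20 24 33 34 36 40 48

Derivation:
Row r has 2^popcount(r) filled cells, so we need popcount(r) = log2(4) = 2.
Scan r = 1..55 and keep those with exactly 2 one-bits:
r=1=1 popcount=1 -> skip
r=2=10 popcount=1 -> skip
r=3=11 popcount=2 -> KEEP
r=4=100 popcount=1 -> skip
r=5=101 popcount=2 -> KEEP
r=6=110 popcount=2 -> KEEP
r=7=111 popcount=3 -> skip
r=8=1000 popcount=1 -> skip
r=9=1001 popcount=2 -> KEEP
r=10=1010 popcount=2 -> KEEP
r=11=1011 popcount=3 -> skip
r=12=1100 popcount=2 -> KEEP
r=13=1101 popcount=3 -> skip
r=14=1110 popcount=3 -> skip
r=15=1111 popcount=4 -> skip
r=16=10000 popcount=1 -> skip
r=17=10001 popcount=2 -> KEEP
r=18=10010 popcount=2 -> KEEP
r=19=10011 popcount=3 -> skip
r=20=10100 popcount=2 -> KEEP
r=21=10101 popcount=3 -> skip
r=22=10110 popcount=3 -> skip
r=23=10111 popcount=4 -> skip
r=24=11000 popcount=2 -> KEEP
r=25=11001 popcount=3 -> skip
r=26=11010 popcount=3 -> skip
r=27=11011 popcount=4 -> skip
r=28=11100 popcount=3 -> skip
r=29=11101 popcount=4 -> skip
r=30=11110 popcount=4 -> skip
r=31=11111 popcount=5 -> skip
r=32=100000 popcount=1 -> skip
r=33=100001 popcount=2 -> KEEP
r=34=100010 popcount=2 -> KEEP
r=35=100011 popcount=3 -> skip
r=36=100100 popcount=2 -> KEEP
r=37=100101 popcount=3 -> skip
r=38=100110 popcount=3 -> skip
r=39=100111 popcount=4 -> skip
r=40=101000 popcount=2 -> KEEP
r=41=101001 popcount=3 -> skip
r=42=101010 popcount=3 -> skip
r=43=101011 popcount=4 -> skip
r=44=101100 popcount=3 -> skip
r=45=101101 popcount=4 -> skip
r=46=101110 popcount=4 -> skip
r=47=101111 popcount=5 -> skip
r=48=110000 popcount=2 -> KEEP
r=49=110001 popcount=3 -> skip
r=50=110010 popcount=3 -> skip
r=51=110011 popcount=4 -> skip
r=52=110100 popcount=3 -> skip
r=53=110101 popcount=4 -> skip
r=54=110110 popcount=4 -> skip
r=55=110111 popcount=5 -> skip
Kept rows: 3 5 6 9 10 12 17 18 20 24 33 34 36 40 48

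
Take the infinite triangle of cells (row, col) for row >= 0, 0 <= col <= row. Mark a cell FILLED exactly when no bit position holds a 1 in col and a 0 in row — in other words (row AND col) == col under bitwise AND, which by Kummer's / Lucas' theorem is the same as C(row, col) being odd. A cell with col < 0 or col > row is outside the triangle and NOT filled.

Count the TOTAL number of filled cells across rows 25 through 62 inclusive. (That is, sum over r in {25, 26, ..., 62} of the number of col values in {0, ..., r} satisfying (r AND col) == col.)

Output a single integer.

r25=11001 pc3: +8 =8
r26=11010 pc3: +8 =16
r27=11011 pc4: +16 =32
r28=11100 pc3: +8 =40
r29=11101 pc4: +16 =56
r30=11110 pc4: +16 =72
r31=11111 pc5: +32 =104
r32=100000 pc1: +2 =106
r33=100001 pc2: +4 =110
r34=100010 pc2: +4 =114
r35=100011 pc3: +8 =122
r36=100100 pc2: +4 =126
r37=100101 pc3: +8 =134
r38=100110 pc3: +8 =142
r39=100111 pc4: +16 =158
r40=101000 pc2: +4 =162
r41=101001 pc3: +8 =170
r42=101010 pc3: +8 =178
r43=101011 pc4: +16 =194
r44=101100 pc3: +8 =202
r45=101101 pc4: +16 =218
r46=101110 pc4: +16 =234
r47=101111 pc5: +32 =266
r48=110000 pc2: +4 =270
r49=110001 pc3: +8 =278
r50=110010 pc3: +8 =286
r51=110011 pc4: +16 =302
r52=110100 pc3: +8 =310
r53=110101 pc4: +16 =326
r54=110110 pc4: +16 =342
r55=110111 pc5: +32 =374
r56=111000 pc3: +8 =382
r57=111001 pc4: +16 =398
r58=111010 pc4: +16 =414
r59=111011 pc5: +32 =446
r60=111100 pc4: +16 =462
r61=111101 pc5: +32 =494
r62=111110 pc5: +32 =526

Answer: 526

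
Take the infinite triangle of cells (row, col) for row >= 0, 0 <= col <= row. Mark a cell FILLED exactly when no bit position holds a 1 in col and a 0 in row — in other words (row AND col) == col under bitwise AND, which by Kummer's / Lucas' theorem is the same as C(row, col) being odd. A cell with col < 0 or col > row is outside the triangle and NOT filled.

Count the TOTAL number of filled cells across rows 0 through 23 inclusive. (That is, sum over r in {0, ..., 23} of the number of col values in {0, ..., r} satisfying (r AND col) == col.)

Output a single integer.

r0=0 pc0: +1 =1
r1=1 pc1: +2 =3
r2=10 pc1: +2 =5
r3=11 pc2: +4 =9
r4=100 pc1: +2 =11
r5=101 pc2: +4 =15
r6=110 pc2: +4 =19
r7=111 pc3: +8 =27
r8=1000 pc1: +2 =29
r9=1001 pc2: +4 =33
r10=1010 pc2: +4 =37
r11=1011 pc3: +8 =45
r12=1100 pc2: +4 =49
r13=1101 pc3: +8 =57
r14=1110 pc3: +8 =65
r15=1111 pc4: +16 =81
r16=10000 pc1: +2 =83
r17=10001 pc2: +4 =87
r18=10010 pc2: +4 =91
r19=10011 pc3: +8 =99
r20=10100 pc2: +4 =103
r21=10101 pc3: +8 =111
r22=10110 pc3: +8 =119
r23=10111 pc4: +16 =135

Answer: 135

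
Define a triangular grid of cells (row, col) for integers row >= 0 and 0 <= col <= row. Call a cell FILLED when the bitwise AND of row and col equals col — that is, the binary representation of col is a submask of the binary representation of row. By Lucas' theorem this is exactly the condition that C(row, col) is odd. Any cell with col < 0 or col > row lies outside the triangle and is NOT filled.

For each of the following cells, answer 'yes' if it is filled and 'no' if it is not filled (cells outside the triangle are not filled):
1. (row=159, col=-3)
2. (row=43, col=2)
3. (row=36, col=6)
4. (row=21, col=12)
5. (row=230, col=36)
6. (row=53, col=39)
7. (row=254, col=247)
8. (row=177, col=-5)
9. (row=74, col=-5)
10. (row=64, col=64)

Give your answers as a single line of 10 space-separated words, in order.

(159,-3): col outside [0, 159] -> not filled
(43,2): row=0b101011, col=0b10, row AND col = 0b10 = 2; 2 == 2 -> filled
(36,6): row=0b100100, col=0b110, row AND col = 0b100 = 4; 4 != 6 -> empty
(21,12): row=0b10101, col=0b1100, row AND col = 0b100 = 4; 4 != 12 -> empty
(230,36): row=0b11100110, col=0b100100, row AND col = 0b100100 = 36; 36 == 36 -> filled
(53,39): row=0b110101, col=0b100111, row AND col = 0b100101 = 37; 37 != 39 -> empty
(254,247): row=0b11111110, col=0b11110111, row AND col = 0b11110110 = 246; 246 != 247 -> empty
(177,-5): col outside [0, 177] -> not filled
(74,-5): col outside [0, 74] -> not filled
(64,64): row=0b1000000, col=0b1000000, row AND col = 0b1000000 = 64; 64 == 64 -> filled

Answer: no yes no no yes no no no no yes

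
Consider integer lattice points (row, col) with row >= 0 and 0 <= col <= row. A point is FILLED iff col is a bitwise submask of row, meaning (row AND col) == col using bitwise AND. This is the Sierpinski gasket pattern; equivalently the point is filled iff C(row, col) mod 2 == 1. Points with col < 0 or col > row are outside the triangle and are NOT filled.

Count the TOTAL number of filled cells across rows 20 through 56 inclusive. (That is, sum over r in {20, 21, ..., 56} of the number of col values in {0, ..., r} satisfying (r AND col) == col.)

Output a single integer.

r20=10100 pc2: +4 =4
r21=10101 pc3: +8 =12
r22=10110 pc3: +8 =20
r23=10111 pc4: +16 =36
r24=11000 pc2: +4 =40
r25=11001 pc3: +8 =48
r26=11010 pc3: +8 =56
r27=11011 pc4: +16 =72
r28=11100 pc3: +8 =80
r29=11101 pc4: +16 =96
r30=11110 pc4: +16 =112
r31=11111 pc5: +32 =144
r32=100000 pc1: +2 =146
r33=100001 pc2: +4 =150
r34=100010 pc2: +4 =154
r35=100011 pc3: +8 =162
r36=100100 pc2: +4 =166
r37=100101 pc3: +8 =174
r38=100110 pc3: +8 =182
r39=100111 pc4: +16 =198
r40=101000 pc2: +4 =202
r41=101001 pc3: +8 =210
r42=101010 pc3: +8 =218
r43=101011 pc4: +16 =234
r44=101100 pc3: +8 =242
r45=101101 pc4: +16 =258
r46=101110 pc4: +16 =274
r47=101111 pc5: +32 =306
r48=110000 pc2: +4 =310
r49=110001 pc3: +8 =318
r50=110010 pc3: +8 =326
r51=110011 pc4: +16 =342
r52=110100 pc3: +8 =350
r53=110101 pc4: +16 =366
r54=110110 pc4: +16 =382
r55=110111 pc5: +32 =414
r56=111000 pc3: +8 =422

Answer: 422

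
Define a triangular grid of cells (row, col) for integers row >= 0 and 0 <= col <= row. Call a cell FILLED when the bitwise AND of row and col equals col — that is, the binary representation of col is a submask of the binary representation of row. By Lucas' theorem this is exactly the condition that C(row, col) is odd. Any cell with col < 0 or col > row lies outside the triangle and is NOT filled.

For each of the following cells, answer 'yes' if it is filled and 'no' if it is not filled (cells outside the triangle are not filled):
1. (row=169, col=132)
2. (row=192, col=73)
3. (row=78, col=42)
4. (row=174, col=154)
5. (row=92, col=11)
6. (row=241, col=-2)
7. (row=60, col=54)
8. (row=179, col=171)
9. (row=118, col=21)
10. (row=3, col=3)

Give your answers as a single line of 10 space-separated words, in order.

Answer: no no no no no no no no no yes

Derivation:
(169,132): row=0b10101001, col=0b10000100, row AND col = 0b10000000 = 128; 128 != 132 -> empty
(192,73): row=0b11000000, col=0b1001001, row AND col = 0b1000000 = 64; 64 != 73 -> empty
(78,42): row=0b1001110, col=0b101010, row AND col = 0b1010 = 10; 10 != 42 -> empty
(174,154): row=0b10101110, col=0b10011010, row AND col = 0b10001010 = 138; 138 != 154 -> empty
(92,11): row=0b1011100, col=0b1011, row AND col = 0b1000 = 8; 8 != 11 -> empty
(241,-2): col outside [0, 241] -> not filled
(60,54): row=0b111100, col=0b110110, row AND col = 0b110100 = 52; 52 != 54 -> empty
(179,171): row=0b10110011, col=0b10101011, row AND col = 0b10100011 = 163; 163 != 171 -> empty
(118,21): row=0b1110110, col=0b10101, row AND col = 0b10100 = 20; 20 != 21 -> empty
(3,3): row=0b11, col=0b11, row AND col = 0b11 = 3; 3 == 3 -> filled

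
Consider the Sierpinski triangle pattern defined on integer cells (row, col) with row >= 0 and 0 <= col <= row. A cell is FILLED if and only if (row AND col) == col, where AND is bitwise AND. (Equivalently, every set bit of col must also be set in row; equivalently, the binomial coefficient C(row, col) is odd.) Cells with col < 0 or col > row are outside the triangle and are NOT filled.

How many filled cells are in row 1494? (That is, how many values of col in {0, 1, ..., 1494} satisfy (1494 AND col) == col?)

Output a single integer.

Answer: 128

Derivation:
1494 in binary = 10111010110
popcount(1494) = number of 1-bits in 10111010110 = 7
A col c satisfies (1494 AND c) == c iff every set bit of c is also set in 1494; each of the 7 set bits of 1494 can independently be on or off in c.
count = 2^7 = 128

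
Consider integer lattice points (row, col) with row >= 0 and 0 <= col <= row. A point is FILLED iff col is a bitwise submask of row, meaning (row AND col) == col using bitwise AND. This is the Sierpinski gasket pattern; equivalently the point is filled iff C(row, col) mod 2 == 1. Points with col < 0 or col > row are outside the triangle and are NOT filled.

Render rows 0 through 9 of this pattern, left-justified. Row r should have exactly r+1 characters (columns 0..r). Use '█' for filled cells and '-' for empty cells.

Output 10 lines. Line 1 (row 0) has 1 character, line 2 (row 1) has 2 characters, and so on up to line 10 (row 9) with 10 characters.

Answer: █
██
█-█
████
█---█
██--██
█-█-█-█
████████
█-------█
██------██

Derivation:
r0=0: █
r1=1: ██
r2=10: █-█
r3=11: ████
r4=100: █---█
r5=101: ██--██
r6=110: █-█-█-█
r7=111: ████████
r8=1000: █-------█
r9=1001: ██------██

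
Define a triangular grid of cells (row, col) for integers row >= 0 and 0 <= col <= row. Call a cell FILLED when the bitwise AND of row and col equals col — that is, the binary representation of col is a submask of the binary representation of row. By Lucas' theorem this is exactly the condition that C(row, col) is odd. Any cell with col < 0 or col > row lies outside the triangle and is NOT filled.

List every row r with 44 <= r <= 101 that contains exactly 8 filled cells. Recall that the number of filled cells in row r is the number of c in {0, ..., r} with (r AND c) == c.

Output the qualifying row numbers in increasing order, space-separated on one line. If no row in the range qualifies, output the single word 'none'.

Answer: 44 49 50 52 56 67 69 70 73 74 76 81 82 84 88 97 98 100

Derivation:
Row r has 2^popcount(r) filled cells, so we need popcount(r) = log2(8) = 3.
Scan r = 44..101 and keep those with exactly 3 one-bits:
r=44=101100 popcount=3 -> KEEP
r=45=101101 popcount=4 -> skip
r=46=101110 popcount=4 -> skip
r=47=101111 popcount=5 -> skip
r=48=110000 popcount=2 -> skip
r=49=110001 popcount=3 -> KEEP
r=50=110010 popcount=3 -> KEEP
r=51=110011 popcount=4 -> skip
r=52=110100 popcount=3 -> KEEP
r=53=110101 popcount=4 -> skip
r=54=110110 popcount=4 -> skip
r=55=110111 popcount=5 -> skip
r=56=111000 popcount=3 -> KEEP
r=57=111001 popcount=4 -> skip
r=58=111010 popcount=4 -> skip
r=59=111011 popcount=5 -> skip
r=60=111100 popcount=4 -> skip
r=61=111101 popcount=5 -> skip
r=62=111110 popcount=5 -> skip
r=63=111111 popcount=6 -> skip
r=64=1000000 popcount=1 -> skip
r=65=1000001 popcount=2 -> skip
r=66=1000010 popcount=2 -> skip
r=67=1000011 popcount=3 -> KEEP
r=68=1000100 popcount=2 -> skip
r=69=1000101 popcount=3 -> KEEP
r=70=1000110 popcount=3 -> KEEP
r=71=1000111 popcount=4 -> skip
r=72=1001000 popcount=2 -> skip
r=73=1001001 popcount=3 -> KEEP
r=74=1001010 popcount=3 -> KEEP
r=75=1001011 popcount=4 -> skip
r=76=1001100 popcount=3 -> KEEP
r=77=1001101 popcount=4 -> skip
r=78=1001110 popcount=4 -> skip
r=79=1001111 popcount=5 -> skip
r=80=1010000 popcount=2 -> skip
r=81=1010001 popcount=3 -> KEEP
r=82=1010010 popcount=3 -> KEEP
r=83=1010011 popcount=4 -> skip
r=84=1010100 popcount=3 -> KEEP
r=85=1010101 popcount=4 -> skip
r=86=1010110 popcount=4 -> skip
r=87=1010111 popcount=5 -> skip
r=88=1011000 popcount=3 -> KEEP
r=89=1011001 popcount=4 -> skip
r=90=1011010 popcount=4 -> skip
r=91=1011011 popcount=5 -> skip
r=92=1011100 popcount=4 -> skip
r=93=1011101 popcount=5 -> skip
r=94=1011110 popcount=5 -> skip
r=95=1011111 popcount=6 -> skip
r=96=1100000 popcount=2 -> skip
r=97=1100001 popcount=3 -> KEEP
r=98=1100010 popcount=3 -> KEEP
r=99=1100011 popcount=4 -> skip
r=100=1100100 popcount=3 -> KEEP
r=101=1100101 popcount=4 -> skip
Kept rows: 44 49 50 52 56 67 69 70 73 74 76 81 82 84 88 97 98 100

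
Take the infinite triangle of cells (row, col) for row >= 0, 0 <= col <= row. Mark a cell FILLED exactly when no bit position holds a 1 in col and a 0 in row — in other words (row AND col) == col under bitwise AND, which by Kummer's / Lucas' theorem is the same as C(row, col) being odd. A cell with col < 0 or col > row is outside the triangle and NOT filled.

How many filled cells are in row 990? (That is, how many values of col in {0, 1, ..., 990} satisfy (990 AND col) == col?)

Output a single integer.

990 in binary = 1111011110
popcount(990) = number of 1-bits in 1111011110 = 8
A col c satisfies (990 AND c) == c iff every set bit of c is also set in 990; each of the 8 set bits of 990 can independently be on or off in c.
count = 2^8 = 256

Answer: 256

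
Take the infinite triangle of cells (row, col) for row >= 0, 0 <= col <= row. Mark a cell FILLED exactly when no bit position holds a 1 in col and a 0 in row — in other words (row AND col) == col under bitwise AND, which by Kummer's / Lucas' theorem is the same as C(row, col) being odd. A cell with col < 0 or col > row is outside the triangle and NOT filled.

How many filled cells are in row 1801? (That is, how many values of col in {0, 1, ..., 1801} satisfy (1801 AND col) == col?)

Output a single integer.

Answer: 32

Derivation:
1801 in binary = 11100001001
popcount(1801) = number of 1-bits in 11100001001 = 5
A col c satisfies (1801 AND c) == c iff every set bit of c is also set in 1801; each of the 5 set bits of 1801 can independently be on or off in c.
count = 2^5 = 32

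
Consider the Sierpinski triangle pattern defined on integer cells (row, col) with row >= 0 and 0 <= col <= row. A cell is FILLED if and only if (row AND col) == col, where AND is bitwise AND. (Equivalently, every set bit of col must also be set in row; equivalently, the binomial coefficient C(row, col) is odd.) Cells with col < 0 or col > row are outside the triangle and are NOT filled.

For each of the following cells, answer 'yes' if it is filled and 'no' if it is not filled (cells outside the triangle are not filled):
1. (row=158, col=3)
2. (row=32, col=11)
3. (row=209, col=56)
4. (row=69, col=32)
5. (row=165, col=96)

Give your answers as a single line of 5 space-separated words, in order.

Answer: no no no no no

Derivation:
(158,3): row=0b10011110, col=0b11, row AND col = 0b10 = 2; 2 != 3 -> empty
(32,11): row=0b100000, col=0b1011, row AND col = 0b0 = 0; 0 != 11 -> empty
(209,56): row=0b11010001, col=0b111000, row AND col = 0b10000 = 16; 16 != 56 -> empty
(69,32): row=0b1000101, col=0b100000, row AND col = 0b0 = 0; 0 != 32 -> empty
(165,96): row=0b10100101, col=0b1100000, row AND col = 0b100000 = 32; 32 != 96 -> empty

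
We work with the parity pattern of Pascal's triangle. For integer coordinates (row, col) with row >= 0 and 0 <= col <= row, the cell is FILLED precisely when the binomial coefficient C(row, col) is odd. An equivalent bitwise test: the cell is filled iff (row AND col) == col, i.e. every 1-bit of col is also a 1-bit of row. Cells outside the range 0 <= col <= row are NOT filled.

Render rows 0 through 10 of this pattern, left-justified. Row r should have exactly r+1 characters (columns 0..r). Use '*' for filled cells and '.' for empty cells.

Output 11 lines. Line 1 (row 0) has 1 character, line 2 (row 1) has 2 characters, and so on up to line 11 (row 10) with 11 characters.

r0=0: *
r1=1: **
r2=10: *.*
r3=11: ****
r4=100: *...*
r5=101: **..**
r6=110: *.*.*.*
r7=111: ********
r8=1000: *.......*
r9=1001: **......**
r10=1010: *.*.....*.*

Answer: *
**
*.*
****
*...*
**..**
*.*.*.*
********
*.......*
**......**
*.*.....*.*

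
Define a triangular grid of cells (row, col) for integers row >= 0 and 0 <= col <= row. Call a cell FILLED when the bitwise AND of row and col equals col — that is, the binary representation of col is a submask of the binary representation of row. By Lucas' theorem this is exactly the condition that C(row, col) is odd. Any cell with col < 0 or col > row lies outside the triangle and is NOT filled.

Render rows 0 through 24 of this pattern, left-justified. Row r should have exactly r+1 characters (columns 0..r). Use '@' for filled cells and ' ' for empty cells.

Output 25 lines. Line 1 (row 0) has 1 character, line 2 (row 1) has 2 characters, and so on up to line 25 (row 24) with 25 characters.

r0=0: @
r1=1: @@
r2=10: @ @
r3=11: @@@@
r4=100: @   @
r5=101: @@  @@
r6=110: @ @ @ @
r7=111: @@@@@@@@
r8=1000: @       @
r9=1001: @@      @@
r10=1010: @ @     @ @
r11=1011: @@@@    @@@@
r12=1100: @   @   @   @
r13=1101: @@  @@  @@  @@
r14=1110: @ @ @ @ @ @ @ @
r15=1111: @@@@@@@@@@@@@@@@
r16=10000: @               @
r17=10001: @@              @@
r18=10010: @ @             @ @
r19=10011: @@@@            @@@@
r20=10100: @   @           @   @
r21=10101: @@  @@          @@  @@
r22=10110: @ @ @ @         @ @ @ @
r23=10111: @@@@@@@@        @@@@@@@@
r24=11000: @       @       @       @

Answer: @
@@
@ @
@@@@
@   @
@@  @@
@ @ @ @
@@@@@@@@
@       @
@@      @@
@ @     @ @
@@@@    @@@@
@   @   @   @
@@  @@  @@  @@
@ @ @ @ @ @ @ @
@@@@@@@@@@@@@@@@
@               @
@@              @@
@ @             @ @
@@@@            @@@@
@   @           @   @
@@  @@          @@  @@
@ @ @ @         @ @ @ @
@@@@@@@@        @@@@@@@@
@       @       @       @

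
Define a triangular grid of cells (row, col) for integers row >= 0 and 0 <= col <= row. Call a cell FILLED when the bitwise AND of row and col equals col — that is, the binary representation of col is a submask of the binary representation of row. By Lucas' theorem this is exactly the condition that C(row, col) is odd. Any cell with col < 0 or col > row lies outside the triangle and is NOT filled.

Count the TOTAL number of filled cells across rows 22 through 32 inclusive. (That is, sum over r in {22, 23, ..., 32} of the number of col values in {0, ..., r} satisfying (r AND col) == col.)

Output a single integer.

Answer: 134

Derivation:
r22=10110 pc3: +8 =8
r23=10111 pc4: +16 =24
r24=11000 pc2: +4 =28
r25=11001 pc3: +8 =36
r26=11010 pc3: +8 =44
r27=11011 pc4: +16 =60
r28=11100 pc3: +8 =68
r29=11101 pc4: +16 =84
r30=11110 pc4: +16 =100
r31=11111 pc5: +32 =132
r32=100000 pc1: +2 =134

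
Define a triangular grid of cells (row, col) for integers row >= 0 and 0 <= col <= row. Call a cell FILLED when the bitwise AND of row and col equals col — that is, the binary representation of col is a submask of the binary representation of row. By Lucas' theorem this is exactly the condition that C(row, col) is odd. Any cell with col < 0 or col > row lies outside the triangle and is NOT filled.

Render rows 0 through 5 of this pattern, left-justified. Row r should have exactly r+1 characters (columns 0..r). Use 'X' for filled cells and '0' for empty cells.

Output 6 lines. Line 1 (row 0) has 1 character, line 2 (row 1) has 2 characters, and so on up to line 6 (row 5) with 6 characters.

Answer: X
XX
X0X
XXXX
X000X
XX00XX

Derivation:
r0=0: X
r1=1: XX
r2=10: X0X
r3=11: XXXX
r4=100: X000X
r5=101: XX00XX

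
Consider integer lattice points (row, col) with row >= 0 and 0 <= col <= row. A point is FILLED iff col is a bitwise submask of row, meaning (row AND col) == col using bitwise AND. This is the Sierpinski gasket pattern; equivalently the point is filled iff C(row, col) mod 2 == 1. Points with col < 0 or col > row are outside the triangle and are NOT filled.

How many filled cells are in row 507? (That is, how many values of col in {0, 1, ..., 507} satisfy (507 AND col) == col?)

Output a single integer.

Answer: 256

Derivation:
507 in binary = 111111011
popcount(507) = number of 1-bits in 111111011 = 8
A col c satisfies (507 AND c) == c iff every set bit of c is also set in 507; each of the 8 set bits of 507 can independently be on or off in c.
count = 2^8 = 256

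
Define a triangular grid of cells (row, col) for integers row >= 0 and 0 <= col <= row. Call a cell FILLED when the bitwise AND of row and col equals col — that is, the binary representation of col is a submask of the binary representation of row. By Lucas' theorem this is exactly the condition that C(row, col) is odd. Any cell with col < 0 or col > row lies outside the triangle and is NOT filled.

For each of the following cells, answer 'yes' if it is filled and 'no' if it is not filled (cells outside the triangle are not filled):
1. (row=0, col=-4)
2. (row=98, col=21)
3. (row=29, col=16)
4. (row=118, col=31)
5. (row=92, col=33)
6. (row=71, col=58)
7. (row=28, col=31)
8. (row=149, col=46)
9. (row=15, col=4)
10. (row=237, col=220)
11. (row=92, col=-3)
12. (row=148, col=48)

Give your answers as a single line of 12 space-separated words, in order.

Answer: no no yes no no no no no yes no no no

Derivation:
(0,-4): col outside [0, 0] -> not filled
(98,21): row=0b1100010, col=0b10101, row AND col = 0b0 = 0; 0 != 21 -> empty
(29,16): row=0b11101, col=0b10000, row AND col = 0b10000 = 16; 16 == 16 -> filled
(118,31): row=0b1110110, col=0b11111, row AND col = 0b10110 = 22; 22 != 31 -> empty
(92,33): row=0b1011100, col=0b100001, row AND col = 0b0 = 0; 0 != 33 -> empty
(71,58): row=0b1000111, col=0b111010, row AND col = 0b10 = 2; 2 != 58 -> empty
(28,31): col outside [0, 28] -> not filled
(149,46): row=0b10010101, col=0b101110, row AND col = 0b100 = 4; 4 != 46 -> empty
(15,4): row=0b1111, col=0b100, row AND col = 0b100 = 4; 4 == 4 -> filled
(237,220): row=0b11101101, col=0b11011100, row AND col = 0b11001100 = 204; 204 != 220 -> empty
(92,-3): col outside [0, 92] -> not filled
(148,48): row=0b10010100, col=0b110000, row AND col = 0b10000 = 16; 16 != 48 -> empty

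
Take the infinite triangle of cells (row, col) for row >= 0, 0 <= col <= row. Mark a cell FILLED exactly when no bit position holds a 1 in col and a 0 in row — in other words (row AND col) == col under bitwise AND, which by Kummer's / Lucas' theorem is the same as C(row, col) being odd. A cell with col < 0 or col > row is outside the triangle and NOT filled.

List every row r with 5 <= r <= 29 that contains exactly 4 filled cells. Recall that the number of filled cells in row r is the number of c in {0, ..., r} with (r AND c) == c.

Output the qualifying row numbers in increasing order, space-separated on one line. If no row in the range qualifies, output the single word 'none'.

Row r has 2^popcount(r) filled cells, so we need popcount(r) = log2(4) = 2.
Scan r = 5..29 and keep those with exactly 2 one-bits:
r=5=101 popcount=2 -> KEEP
r=6=110 popcount=2 -> KEEP
r=7=111 popcount=3 -> skip
r=8=1000 popcount=1 -> skip
r=9=1001 popcount=2 -> KEEP
r=10=1010 popcount=2 -> KEEP
r=11=1011 popcount=3 -> skip
r=12=1100 popcount=2 -> KEEP
r=13=1101 popcount=3 -> skip
r=14=1110 popcount=3 -> skip
r=15=1111 popcount=4 -> skip
r=16=10000 popcount=1 -> skip
r=17=10001 popcount=2 -> KEEP
r=18=10010 popcount=2 -> KEEP
r=19=10011 popcount=3 -> skip
r=20=10100 popcount=2 -> KEEP
r=21=10101 popcount=3 -> skip
r=22=10110 popcount=3 -> skip
r=23=10111 popcount=4 -> skip
r=24=11000 popcount=2 -> KEEP
r=25=11001 popcount=3 -> skip
r=26=11010 popcount=3 -> skip
r=27=11011 popcount=4 -> skip
r=28=11100 popcount=3 -> skip
r=29=11101 popcount=4 -> skip
Kept rows: 5 6 9 10 12 17 18 20 24

Answer: 5 6 9 10 12 17 18 20 24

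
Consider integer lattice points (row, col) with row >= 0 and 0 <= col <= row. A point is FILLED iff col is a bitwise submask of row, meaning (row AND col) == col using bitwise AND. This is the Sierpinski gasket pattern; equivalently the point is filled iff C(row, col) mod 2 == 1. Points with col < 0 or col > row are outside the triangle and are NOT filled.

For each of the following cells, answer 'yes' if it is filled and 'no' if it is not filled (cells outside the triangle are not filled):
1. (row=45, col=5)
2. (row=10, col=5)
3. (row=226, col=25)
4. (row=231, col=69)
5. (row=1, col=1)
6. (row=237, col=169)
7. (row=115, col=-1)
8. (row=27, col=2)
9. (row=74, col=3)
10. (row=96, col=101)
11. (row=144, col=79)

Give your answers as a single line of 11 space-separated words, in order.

Answer: yes no no yes yes yes no yes no no no

Derivation:
(45,5): row=0b101101, col=0b101, row AND col = 0b101 = 5; 5 == 5 -> filled
(10,5): row=0b1010, col=0b101, row AND col = 0b0 = 0; 0 != 5 -> empty
(226,25): row=0b11100010, col=0b11001, row AND col = 0b0 = 0; 0 != 25 -> empty
(231,69): row=0b11100111, col=0b1000101, row AND col = 0b1000101 = 69; 69 == 69 -> filled
(1,1): row=0b1, col=0b1, row AND col = 0b1 = 1; 1 == 1 -> filled
(237,169): row=0b11101101, col=0b10101001, row AND col = 0b10101001 = 169; 169 == 169 -> filled
(115,-1): col outside [0, 115] -> not filled
(27,2): row=0b11011, col=0b10, row AND col = 0b10 = 2; 2 == 2 -> filled
(74,3): row=0b1001010, col=0b11, row AND col = 0b10 = 2; 2 != 3 -> empty
(96,101): col outside [0, 96] -> not filled
(144,79): row=0b10010000, col=0b1001111, row AND col = 0b0 = 0; 0 != 79 -> empty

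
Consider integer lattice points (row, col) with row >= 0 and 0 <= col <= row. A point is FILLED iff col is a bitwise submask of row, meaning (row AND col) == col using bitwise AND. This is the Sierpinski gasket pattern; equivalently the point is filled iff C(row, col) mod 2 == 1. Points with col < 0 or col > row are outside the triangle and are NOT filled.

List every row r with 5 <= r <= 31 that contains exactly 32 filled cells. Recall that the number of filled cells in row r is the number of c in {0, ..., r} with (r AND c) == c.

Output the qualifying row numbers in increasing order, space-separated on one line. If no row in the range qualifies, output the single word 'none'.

Answer: 31

Derivation:
Row r has 2^popcount(r) filled cells, so we need popcount(r) = log2(32) = 5.
Scan r = 5..31 and keep those with exactly 5 one-bits:
r=5=101 popcount=2 -> skip
r=6=110 popcount=2 -> skip
r=7=111 popcount=3 -> skip
r=8=1000 popcount=1 -> skip
r=9=1001 popcount=2 -> skip
r=10=1010 popcount=2 -> skip
r=11=1011 popcount=3 -> skip
r=12=1100 popcount=2 -> skip
r=13=1101 popcount=3 -> skip
r=14=1110 popcount=3 -> skip
r=15=1111 popcount=4 -> skip
r=16=10000 popcount=1 -> skip
r=17=10001 popcount=2 -> skip
r=18=10010 popcount=2 -> skip
r=19=10011 popcount=3 -> skip
r=20=10100 popcount=2 -> skip
r=21=10101 popcount=3 -> skip
r=22=10110 popcount=3 -> skip
r=23=10111 popcount=4 -> skip
r=24=11000 popcount=2 -> skip
r=25=11001 popcount=3 -> skip
r=26=11010 popcount=3 -> skip
r=27=11011 popcount=4 -> skip
r=28=11100 popcount=3 -> skip
r=29=11101 popcount=4 -> skip
r=30=11110 popcount=4 -> skip
r=31=11111 popcount=5 -> KEEP
Kept rows: 31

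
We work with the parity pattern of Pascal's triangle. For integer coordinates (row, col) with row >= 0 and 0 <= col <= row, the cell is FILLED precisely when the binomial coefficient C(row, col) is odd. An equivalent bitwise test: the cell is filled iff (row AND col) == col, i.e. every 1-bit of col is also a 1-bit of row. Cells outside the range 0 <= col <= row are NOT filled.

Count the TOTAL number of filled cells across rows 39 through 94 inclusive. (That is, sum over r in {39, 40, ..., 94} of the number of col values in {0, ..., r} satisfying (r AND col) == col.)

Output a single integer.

Answer: 870

Derivation:
r39=100111 pc4: +16 =16
r40=101000 pc2: +4 =20
r41=101001 pc3: +8 =28
r42=101010 pc3: +8 =36
r43=101011 pc4: +16 =52
r44=101100 pc3: +8 =60
r45=101101 pc4: +16 =76
r46=101110 pc4: +16 =92
r47=101111 pc5: +32 =124
r48=110000 pc2: +4 =128
r49=110001 pc3: +8 =136
r50=110010 pc3: +8 =144
r51=110011 pc4: +16 =160
r52=110100 pc3: +8 =168
r53=110101 pc4: +16 =184
r54=110110 pc4: +16 =200
r55=110111 pc5: +32 =232
r56=111000 pc3: +8 =240
r57=111001 pc4: +16 =256
r58=111010 pc4: +16 =272
r59=111011 pc5: +32 =304
r60=111100 pc4: +16 =320
r61=111101 pc5: +32 =352
r62=111110 pc5: +32 =384
r63=111111 pc6: +64 =448
r64=1000000 pc1: +2 =450
r65=1000001 pc2: +4 =454
r66=1000010 pc2: +4 =458
r67=1000011 pc3: +8 =466
r68=1000100 pc2: +4 =470
r69=1000101 pc3: +8 =478
r70=1000110 pc3: +8 =486
r71=1000111 pc4: +16 =502
r72=1001000 pc2: +4 =506
r73=1001001 pc3: +8 =514
r74=1001010 pc3: +8 =522
r75=1001011 pc4: +16 =538
r76=1001100 pc3: +8 =546
r77=1001101 pc4: +16 =562
r78=1001110 pc4: +16 =578
r79=1001111 pc5: +32 =610
r80=1010000 pc2: +4 =614
r81=1010001 pc3: +8 =622
r82=1010010 pc3: +8 =630
r83=1010011 pc4: +16 =646
r84=1010100 pc3: +8 =654
r85=1010101 pc4: +16 =670
r86=1010110 pc4: +16 =686
r87=1010111 pc5: +32 =718
r88=1011000 pc3: +8 =726
r89=1011001 pc4: +16 =742
r90=1011010 pc4: +16 =758
r91=1011011 pc5: +32 =790
r92=1011100 pc4: +16 =806
r93=1011101 pc5: +32 =838
r94=1011110 pc5: +32 =870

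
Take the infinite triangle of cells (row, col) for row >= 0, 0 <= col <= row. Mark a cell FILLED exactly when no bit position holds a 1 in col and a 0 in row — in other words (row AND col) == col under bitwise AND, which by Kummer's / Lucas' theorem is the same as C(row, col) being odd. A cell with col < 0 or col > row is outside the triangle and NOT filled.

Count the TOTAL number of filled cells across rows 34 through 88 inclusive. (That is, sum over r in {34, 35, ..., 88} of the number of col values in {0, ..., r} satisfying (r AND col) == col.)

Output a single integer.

r34=100010 pc2: +4 =4
r35=100011 pc3: +8 =12
r36=100100 pc2: +4 =16
r37=100101 pc3: +8 =24
r38=100110 pc3: +8 =32
r39=100111 pc4: +16 =48
r40=101000 pc2: +4 =52
r41=101001 pc3: +8 =60
r42=101010 pc3: +8 =68
r43=101011 pc4: +16 =84
r44=101100 pc3: +8 =92
r45=101101 pc4: +16 =108
r46=101110 pc4: +16 =124
r47=101111 pc5: +32 =156
r48=110000 pc2: +4 =160
r49=110001 pc3: +8 =168
r50=110010 pc3: +8 =176
r51=110011 pc4: +16 =192
r52=110100 pc3: +8 =200
r53=110101 pc4: +16 =216
r54=110110 pc4: +16 =232
r55=110111 pc5: +32 =264
r56=111000 pc3: +8 =272
r57=111001 pc4: +16 =288
r58=111010 pc4: +16 =304
r59=111011 pc5: +32 =336
r60=111100 pc4: +16 =352
r61=111101 pc5: +32 =384
r62=111110 pc5: +32 =416
r63=111111 pc6: +64 =480
r64=1000000 pc1: +2 =482
r65=1000001 pc2: +4 =486
r66=1000010 pc2: +4 =490
r67=1000011 pc3: +8 =498
r68=1000100 pc2: +4 =502
r69=1000101 pc3: +8 =510
r70=1000110 pc3: +8 =518
r71=1000111 pc4: +16 =534
r72=1001000 pc2: +4 =538
r73=1001001 pc3: +8 =546
r74=1001010 pc3: +8 =554
r75=1001011 pc4: +16 =570
r76=1001100 pc3: +8 =578
r77=1001101 pc4: +16 =594
r78=1001110 pc4: +16 =610
r79=1001111 pc5: +32 =642
r80=1010000 pc2: +4 =646
r81=1010001 pc3: +8 =654
r82=1010010 pc3: +8 =662
r83=1010011 pc4: +16 =678
r84=1010100 pc3: +8 =686
r85=1010101 pc4: +16 =702
r86=1010110 pc4: +16 =718
r87=1010111 pc5: +32 =750
r88=1011000 pc3: +8 =758

Answer: 758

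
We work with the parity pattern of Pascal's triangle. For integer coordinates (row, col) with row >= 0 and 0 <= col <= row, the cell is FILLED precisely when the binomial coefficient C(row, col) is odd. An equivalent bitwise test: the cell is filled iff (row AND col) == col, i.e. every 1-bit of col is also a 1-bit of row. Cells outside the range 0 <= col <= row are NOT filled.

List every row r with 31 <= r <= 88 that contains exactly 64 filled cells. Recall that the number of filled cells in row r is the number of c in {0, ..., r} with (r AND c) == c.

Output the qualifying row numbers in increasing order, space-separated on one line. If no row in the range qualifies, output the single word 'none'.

Answer: 63

Derivation:
Row r has 2^popcount(r) filled cells, so we need popcount(r) = log2(64) = 6.
Scan r = 31..88 and keep those with exactly 6 one-bits:
r=31=11111 popcount=5 -> skip
r=32=100000 popcount=1 -> skip
r=33=100001 popcount=2 -> skip
r=34=100010 popcount=2 -> skip
r=35=100011 popcount=3 -> skip
r=36=100100 popcount=2 -> skip
r=37=100101 popcount=3 -> skip
r=38=100110 popcount=3 -> skip
r=39=100111 popcount=4 -> skip
r=40=101000 popcount=2 -> skip
r=41=101001 popcount=3 -> skip
r=42=101010 popcount=3 -> skip
r=43=101011 popcount=4 -> skip
r=44=101100 popcount=3 -> skip
r=45=101101 popcount=4 -> skip
r=46=101110 popcount=4 -> skip
r=47=101111 popcount=5 -> skip
r=48=110000 popcount=2 -> skip
r=49=110001 popcount=3 -> skip
r=50=110010 popcount=3 -> skip
r=51=110011 popcount=4 -> skip
r=52=110100 popcount=3 -> skip
r=53=110101 popcount=4 -> skip
r=54=110110 popcount=4 -> skip
r=55=110111 popcount=5 -> skip
r=56=111000 popcount=3 -> skip
r=57=111001 popcount=4 -> skip
r=58=111010 popcount=4 -> skip
r=59=111011 popcount=5 -> skip
r=60=111100 popcount=4 -> skip
r=61=111101 popcount=5 -> skip
r=62=111110 popcount=5 -> skip
r=63=111111 popcount=6 -> KEEP
r=64=1000000 popcount=1 -> skip
r=65=1000001 popcount=2 -> skip
r=66=1000010 popcount=2 -> skip
r=67=1000011 popcount=3 -> skip
r=68=1000100 popcount=2 -> skip
r=69=1000101 popcount=3 -> skip
r=70=1000110 popcount=3 -> skip
r=71=1000111 popcount=4 -> skip
r=72=1001000 popcount=2 -> skip
r=73=1001001 popcount=3 -> skip
r=74=1001010 popcount=3 -> skip
r=75=1001011 popcount=4 -> skip
r=76=1001100 popcount=3 -> skip
r=77=1001101 popcount=4 -> skip
r=78=1001110 popcount=4 -> skip
r=79=1001111 popcount=5 -> skip
r=80=1010000 popcount=2 -> skip
r=81=1010001 popcount=3 -> skip
r=82=1010010 popcount=3 -> skip
r=83=1010011 popcount=4 -> skip
r=84=1010100 popcount=3 -> skip
r=85=1010101 popcount=4 -> skip
r=86=1010110 popcount=4 -> skip
r=87=1010111 popcount=5 -> skip
r=88=1011000 popcount=3 -> skip
Kept rows: 63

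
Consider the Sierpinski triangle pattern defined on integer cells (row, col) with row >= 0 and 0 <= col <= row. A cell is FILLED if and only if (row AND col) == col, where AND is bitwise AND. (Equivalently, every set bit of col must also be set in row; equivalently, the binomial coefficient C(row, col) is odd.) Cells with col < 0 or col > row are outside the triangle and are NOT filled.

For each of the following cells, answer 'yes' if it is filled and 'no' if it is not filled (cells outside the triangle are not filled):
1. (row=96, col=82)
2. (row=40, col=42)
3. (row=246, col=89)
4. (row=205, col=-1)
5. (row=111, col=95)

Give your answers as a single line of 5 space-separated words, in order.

(96,82): row=0b1100000, col=0b1010010, row AND col = 0b1000000 = 64; 64 != 82 -> empty
(40,42): col outside [0, 40] -> not filled
(246,89): row=0b11110110, col=0b1011001, row AND col = 0b1010000 = 80; 80 != 89 -> empty
(205,-1): col outside [0, 205] -> not filled
(111,95): row=0b1101111, col=0b1011111, row AND col = 0b1001111 = 79; 79 != 95 -> empty

Answer: no no no no no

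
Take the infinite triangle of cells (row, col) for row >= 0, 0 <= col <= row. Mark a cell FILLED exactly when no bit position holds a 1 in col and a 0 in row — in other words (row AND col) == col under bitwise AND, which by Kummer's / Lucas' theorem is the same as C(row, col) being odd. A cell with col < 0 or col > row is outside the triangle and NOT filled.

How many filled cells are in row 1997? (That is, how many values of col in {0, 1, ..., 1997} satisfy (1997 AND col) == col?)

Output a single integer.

1997 in binary = 11111001101
popcount(1997) = number of 1-bits in 11111001101 = 8
A col c satisfies (1997 AND c) == c iff every set bit of c is also set in 1997; each of the 8 set bits of 1997 can independently be on or off in c.
count = 2^8 = 256

Answer: 256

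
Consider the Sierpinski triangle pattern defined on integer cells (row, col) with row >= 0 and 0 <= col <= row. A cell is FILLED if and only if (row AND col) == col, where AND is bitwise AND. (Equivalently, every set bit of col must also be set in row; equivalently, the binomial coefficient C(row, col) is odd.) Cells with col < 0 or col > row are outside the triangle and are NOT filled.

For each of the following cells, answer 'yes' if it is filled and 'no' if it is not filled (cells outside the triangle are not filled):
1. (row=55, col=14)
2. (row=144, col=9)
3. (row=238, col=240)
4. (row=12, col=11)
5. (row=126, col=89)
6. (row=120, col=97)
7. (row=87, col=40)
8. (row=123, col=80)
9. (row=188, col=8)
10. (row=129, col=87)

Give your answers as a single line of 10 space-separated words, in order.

Answer: no no no no no no no yes yes no

Derivation:
(55,14): row=0b110111, col=0b1110, row AND col = 0b110 = 6; 6 != 14 -> empty
(144,9): row=0b10010000, col=0b1001, row AND col = 0b0 = 0; 0 != 9 -> empty
(238,240): col outside [0, 238] -> not filled
(12,11): row=0b1100, col=0b1011, row AND col = 0b1000 = 8; 8 != 11 -> empty
(126,89): row=0b1111110, col=0b1011001, row AND col = 0b1011000 = 88; 88 != 89 -> empty
(120,97): row=0b1111000, col=0b1100001, row AND col = 0b1100000 = 96; 96 != 97 -> empty
(87,40): row=0b1010111, col=0b101000, row AND col = 0b0 = 0; 0 != 40 -> empty
(123,80): row=0b1111011, col=0b1010000, row AND col = 0b1010000 = 80; 80 == 80 -> filled
(188,8): row=0b10111100, col=0b1000, row AND col = 0b1000 = 8; 8 == 8 -> filled
(129,87): row=0b10000001, col=0b1010111, row AND col = 0b1 = 1; 1 != 87 -> empty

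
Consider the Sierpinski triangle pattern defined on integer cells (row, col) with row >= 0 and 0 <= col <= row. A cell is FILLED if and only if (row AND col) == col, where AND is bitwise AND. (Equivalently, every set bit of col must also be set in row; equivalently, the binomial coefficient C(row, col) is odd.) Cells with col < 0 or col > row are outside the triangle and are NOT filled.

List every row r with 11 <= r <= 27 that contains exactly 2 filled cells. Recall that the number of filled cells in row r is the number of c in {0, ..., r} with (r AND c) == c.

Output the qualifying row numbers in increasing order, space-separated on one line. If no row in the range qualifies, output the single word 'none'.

Answer: 16

Derivation:
Row r has 2^popcount(r) filled cells, so we need popcount(r) = log2(2) = 1.
Scan r = 11..27 and keep those with exactly 1 one-bits:
r=11=1011 popcount=3 -> skip
r=12=1100 popcount=2 -> skip
r=13=1101 popcount=3 -> skip
r=14=1110 popcount=3 -> skip
r=15=1111 popcount=4 -> skip
r=16=10000 popcount=1 -> KEEP
r=17=10001 popcount=2 -> skip
r=18=10010 popcount=2 -> skip
r=19=10011 popcount=3 -> skip
r=20=10100 popcount=2 -> skip
r=21=10101 popcount=3 -> skip
r=22=10110 popcount=3 -> skip
r=23=10111 popcount=4 -> skip
r=24=11000 popcount=2 -> skip
r=25=11001 popcount=3 -> skip
r=26=11010 popcount=3 -> skip
r=27=11011 popcount=4 -> skip
Kept rows: 16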